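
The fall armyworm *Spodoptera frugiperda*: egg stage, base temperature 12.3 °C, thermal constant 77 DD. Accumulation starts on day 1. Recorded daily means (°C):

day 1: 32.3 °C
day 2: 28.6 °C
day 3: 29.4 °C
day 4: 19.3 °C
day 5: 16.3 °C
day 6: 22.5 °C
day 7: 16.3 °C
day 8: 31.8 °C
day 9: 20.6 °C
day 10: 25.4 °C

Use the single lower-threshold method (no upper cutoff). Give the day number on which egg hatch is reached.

Daily DD above 12.3 °C: 20.0, 16.3, 17.1, 7.0, 4.0, 10.2, 4.0, 19.5, 8.3, 13.1.
Cumulative: 20.0, 36.3, 53.4, 60.4, 64.4, 74.6, 78.6, 98.1, 106.4, 119.5.
The total first reaches 77 DD on day 7.

day 7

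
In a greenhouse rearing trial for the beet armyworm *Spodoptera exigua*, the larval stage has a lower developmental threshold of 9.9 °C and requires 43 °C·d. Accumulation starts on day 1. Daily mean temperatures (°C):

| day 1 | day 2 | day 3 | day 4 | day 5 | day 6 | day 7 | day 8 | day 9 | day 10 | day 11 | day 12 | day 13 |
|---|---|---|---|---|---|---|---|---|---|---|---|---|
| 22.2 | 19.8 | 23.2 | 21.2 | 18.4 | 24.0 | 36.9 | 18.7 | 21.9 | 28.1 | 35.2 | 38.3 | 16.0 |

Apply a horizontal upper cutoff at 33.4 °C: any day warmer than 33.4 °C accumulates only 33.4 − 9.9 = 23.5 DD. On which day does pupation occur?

Daily DD above 9.9 °C (capped at 23.5): 12.3, 9.9, 13.3, 11.3, 8.5, 14.1, 23.5, 8.8, 12.0, 18.2, 23.5, 23.5, 6.1.
Cumulative: 12.3, 22.2, 35.5, 46.8, 55.3, 69.4, 92.9, 101.7, 113.7, 131.9, 155.4, 178.9, 185.0.
The total first reaches 43 DD on day 4.

day 4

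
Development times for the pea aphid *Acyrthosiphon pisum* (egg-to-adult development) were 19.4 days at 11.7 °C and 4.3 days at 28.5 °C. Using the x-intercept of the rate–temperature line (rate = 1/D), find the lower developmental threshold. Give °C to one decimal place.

Under the model K = D·(T − T_b), so D₁·(T₁ − T_b) = D₂·(T₂ − T_b).
19.4·(11.7 − T_b) = 4.3·(28.5 − T_b)
T_b = (19.4·11.7 − 4.3·28.5) / (19.4 − 4.3) = 104.43 / 15.1 = 6.916 °C ≈ 6.9 °C.

6.9 °C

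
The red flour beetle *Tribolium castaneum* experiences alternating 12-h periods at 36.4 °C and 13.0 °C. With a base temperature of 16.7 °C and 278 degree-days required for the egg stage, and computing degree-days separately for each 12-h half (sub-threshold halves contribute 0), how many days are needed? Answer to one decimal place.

Day half: max(0, 36.4 − 16.7) × 0.5 = 19.7 × 0.5 = 9.85 DD.
Night half: max(0, 13.0 − 16.7) × 0.5 = 0.0 × 0.5 = 0.00 DD.
Per 24 h: 9.85 DD/day.
Duration = 278 / 9.85 = 28.223 ≈ 28.2 days.

28.2 days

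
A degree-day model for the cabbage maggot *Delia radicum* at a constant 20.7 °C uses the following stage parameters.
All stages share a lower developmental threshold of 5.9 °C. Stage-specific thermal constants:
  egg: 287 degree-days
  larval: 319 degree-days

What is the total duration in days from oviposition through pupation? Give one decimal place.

40.9 days

Daily accumulation at 20.7 °C = 20.7 − 5.9 = 14.8 DD/day.
Total K = 287 + 319 = 606 DD.
Total duration = 606 / 14.8 = 40.946 ≈ 40.9 days.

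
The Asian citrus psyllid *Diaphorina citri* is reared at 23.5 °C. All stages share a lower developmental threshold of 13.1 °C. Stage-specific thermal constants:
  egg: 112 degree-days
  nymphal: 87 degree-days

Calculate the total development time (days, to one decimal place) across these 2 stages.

19.1 days

Daily accumulation at 23.5 °C = 23.5 − 13.1 = 10.4 DD/day.
Total K = 112 + 87 = 199 DD.
Total duration = 199 / 10.4 = 19.135 ≈ 19.1 days.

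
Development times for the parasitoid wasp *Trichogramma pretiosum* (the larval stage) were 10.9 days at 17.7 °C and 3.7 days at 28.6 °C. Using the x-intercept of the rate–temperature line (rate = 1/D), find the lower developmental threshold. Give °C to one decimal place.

Linear rate model ⇒ the product D·(T − T_b) is constant across temperatures.
10.9·(17.7 − T_b) = 3.7·(28.6 − T_b)
T_b = (10.9·17.7 − 3.7·28.6) / (10.9 − 3.7) = 87.11 / 7.2 = 12.099 °C ≈ 12.1 °C.

12.1 °C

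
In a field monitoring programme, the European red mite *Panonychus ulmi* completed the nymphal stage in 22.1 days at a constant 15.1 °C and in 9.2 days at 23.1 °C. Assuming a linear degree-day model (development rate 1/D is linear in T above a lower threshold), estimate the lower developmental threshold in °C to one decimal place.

Under the model K = D·(T − T_b), so D₁·(T₁ − T_b) = D₂·(T₂ − T_b).
22.1·(15.1 − T_b) = 9.2·(23.1 − T_b)
T_b = (22.1·15.1 − 9.2·23.1) / (22.1 − 9.2) = 121.19 / 12.9 = 9.395 °C ≈ 9.4 °C.

9.4 °C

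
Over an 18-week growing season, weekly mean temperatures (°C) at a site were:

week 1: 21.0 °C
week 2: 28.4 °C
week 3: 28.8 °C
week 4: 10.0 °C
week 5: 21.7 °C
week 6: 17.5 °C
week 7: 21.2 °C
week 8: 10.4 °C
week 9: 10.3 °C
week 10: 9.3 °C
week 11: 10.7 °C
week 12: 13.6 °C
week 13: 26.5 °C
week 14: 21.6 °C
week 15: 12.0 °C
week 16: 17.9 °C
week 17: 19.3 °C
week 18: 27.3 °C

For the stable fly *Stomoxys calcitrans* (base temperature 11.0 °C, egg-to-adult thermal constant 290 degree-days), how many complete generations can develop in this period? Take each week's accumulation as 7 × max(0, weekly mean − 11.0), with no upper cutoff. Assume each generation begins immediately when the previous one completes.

Weekly DD (7 × max(0, T̄ − 11.0)): 70.0, 121.8, 124.6, 0.0, 74.9, 45.5, 71.4, 0.0, 0.0, 0.0, 0.0, 18.2, 108.5, 74.2, 7.0, 48.3, 58.1, 114.1.
Season total = 936.6 DD.
Complete generations = ⌊936.6 / 290⌋ = 3.

3 generations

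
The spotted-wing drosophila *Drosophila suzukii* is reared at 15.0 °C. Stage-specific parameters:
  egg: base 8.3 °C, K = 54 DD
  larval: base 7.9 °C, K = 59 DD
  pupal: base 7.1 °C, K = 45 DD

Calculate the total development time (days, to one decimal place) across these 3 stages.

22.1 days

egg: 54 / (15.0 − 8.3) = 54 / 6.7 = 8.060 d.
larval: 59 / (15.0 − 7.9) = 59 / 7.1 = 8.310 d.
pupal: 45 / (15.0 − 7.1) = 45 / 7.9 = 5.696 d.
Sum = 22.066 ≈ 22.1 days.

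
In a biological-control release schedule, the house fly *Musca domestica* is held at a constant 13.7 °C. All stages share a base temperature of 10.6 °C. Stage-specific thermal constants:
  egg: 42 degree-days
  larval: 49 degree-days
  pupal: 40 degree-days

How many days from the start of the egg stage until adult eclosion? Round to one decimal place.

Daily accumulation at 13.7 °C = 13.7 − 10.6 = 3.1 DD/day.
Total K = 42 + 49 + 40 = 131 DD.
Total duration = 131 / 3.1 = 42.258 ≈ 42.3 days.

42.3 days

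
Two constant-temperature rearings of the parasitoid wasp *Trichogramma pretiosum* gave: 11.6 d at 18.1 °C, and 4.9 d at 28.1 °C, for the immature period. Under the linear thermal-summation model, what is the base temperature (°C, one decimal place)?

10.8 °C

Equal thermal constants: D₁(T₁ − T_b) = D₂(T₂ − T_b).
11.6·(18.1 − T_b) = 4.9·(28.1 − T_b)
T_b = (11.6·18.1 − 4.9·28.1) / (11.6 − 4.9) = 72.27 / 6.7 = 10.787 °C ≈ 10.8 °C.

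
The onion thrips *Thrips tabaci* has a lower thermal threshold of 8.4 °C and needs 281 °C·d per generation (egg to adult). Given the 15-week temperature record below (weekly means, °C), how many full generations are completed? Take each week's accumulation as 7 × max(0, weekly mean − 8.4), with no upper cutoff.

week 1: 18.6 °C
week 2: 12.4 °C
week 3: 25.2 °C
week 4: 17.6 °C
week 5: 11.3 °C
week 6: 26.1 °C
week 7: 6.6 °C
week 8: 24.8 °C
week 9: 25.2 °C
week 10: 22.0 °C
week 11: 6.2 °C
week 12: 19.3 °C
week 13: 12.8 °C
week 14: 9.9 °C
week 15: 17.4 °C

Weekly DD (7 × max(0, T̄ − 8.4)): 71.4, 28.0, 117.6, 64.4, 20.3, 123.9, 0.0, 114.8, 117.6, 95.2, 0.0, 76.3, 30.8, 10.5, 63.0.
Season total = 933.8 DD.
Complete generations = ⌊933.8 / 281⌋ = 3.

3 generations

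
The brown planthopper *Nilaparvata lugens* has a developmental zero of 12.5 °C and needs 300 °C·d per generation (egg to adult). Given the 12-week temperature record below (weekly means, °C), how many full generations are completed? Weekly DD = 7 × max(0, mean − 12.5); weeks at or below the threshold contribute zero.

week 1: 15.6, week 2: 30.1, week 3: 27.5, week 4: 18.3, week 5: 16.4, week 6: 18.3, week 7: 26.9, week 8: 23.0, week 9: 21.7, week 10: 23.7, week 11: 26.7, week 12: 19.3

Weekly DD (7 × max(0, T̄ − 12.5)): 21.7, 123.2, 105.0, 40.6, 27.3, 40.6, 100.8, 73.5, 64.4, 78.4, 99.4, 47.6.
Season total = 822.5 DD.
Complete generations = ⌊822.5 / 300⌋ = 2.

2 generations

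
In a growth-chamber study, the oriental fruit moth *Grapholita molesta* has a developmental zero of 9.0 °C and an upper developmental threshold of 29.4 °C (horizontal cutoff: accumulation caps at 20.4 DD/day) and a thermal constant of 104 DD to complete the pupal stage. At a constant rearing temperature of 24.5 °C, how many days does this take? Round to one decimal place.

Daily accumulation = 24.5 − 9.0 = 15.5 DD/day.
Duration = 104 / 15.5 = 6.710 ≈ 6.7 days.

6.7 days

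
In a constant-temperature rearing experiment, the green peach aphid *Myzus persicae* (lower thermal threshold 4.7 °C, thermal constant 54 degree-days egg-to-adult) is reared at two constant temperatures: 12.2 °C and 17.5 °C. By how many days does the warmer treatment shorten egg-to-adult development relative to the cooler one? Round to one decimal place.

At 12.2 °C: 54 / (12.2 − 4.7) = 54 / 7.5 = 7.200 d.
At 17.5 °C: 54 / (17.5 − 4.7) = 54 / 12.8 = 4.219 d.
Difference = |7.200 − 4.219| = 2.981 ≈ 3.0 days.

3.0 days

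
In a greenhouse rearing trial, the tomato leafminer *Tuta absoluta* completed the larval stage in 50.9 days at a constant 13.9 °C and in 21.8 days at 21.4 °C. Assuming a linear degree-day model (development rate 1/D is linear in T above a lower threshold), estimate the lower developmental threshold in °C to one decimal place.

8.3 °C

Under the model K = D·(T − T_b), so D₁·(T₁ − T_b) = D₂·(T₂ − T_b).
50.9·(13.9 − T_b) = 21.8·(21.4 − T_b)
T_b = (50.9·13.9 − 21.8·21.4) / (50.9 − 21.8) = 240.99 / 29.1 = 8.281 °C ≈ 8.3 °C.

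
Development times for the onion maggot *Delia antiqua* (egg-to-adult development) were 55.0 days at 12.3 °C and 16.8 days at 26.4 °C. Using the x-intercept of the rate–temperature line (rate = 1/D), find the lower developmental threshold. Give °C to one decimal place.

Linear rate model ⇒ the product D·(T − T_b) is constant across temperatures.
55.0·(12.3 − T_b) = 16.8·(26.4 − T_b)
T_b = (55.0·12.3 − 16.8·26.4) / (55.0 − 16.8) = 232.98 / 38.2 = 6.099 °C ≈ 6.1 °C.

6.1 °C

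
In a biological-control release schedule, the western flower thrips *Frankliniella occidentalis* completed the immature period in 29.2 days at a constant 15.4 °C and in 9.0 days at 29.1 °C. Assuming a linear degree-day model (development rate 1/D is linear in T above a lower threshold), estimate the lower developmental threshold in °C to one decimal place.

9.3 °C

Under the model K = D·(T − T_b), so D₁·(T₁ − T_b) = D₂·(T₂ − T_b).
29.2·(15.4 − T_b) = 9.0·(29.1 − T_b)
T_b = (29.2·15.4 − 9.0·29.1) / (29.2 − 9.0) = 187.78 / 20.2 = 9.296 °C ≈ 9.3 °C.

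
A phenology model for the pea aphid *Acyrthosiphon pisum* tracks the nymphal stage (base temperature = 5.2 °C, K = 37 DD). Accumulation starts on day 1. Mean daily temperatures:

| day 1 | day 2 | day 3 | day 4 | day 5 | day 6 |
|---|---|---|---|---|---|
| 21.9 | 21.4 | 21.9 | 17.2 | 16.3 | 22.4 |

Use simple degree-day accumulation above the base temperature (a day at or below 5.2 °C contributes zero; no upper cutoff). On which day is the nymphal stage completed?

Daily DD above 5.2 °C: 16.7, 16.2, 16.7, 12.0, 11.1, 17.2.
Cumulative: 16.7, 32.9, 49.6, 61.6, 72.7, 89.9.
The total first reaches 37 DD on day 3.

day 3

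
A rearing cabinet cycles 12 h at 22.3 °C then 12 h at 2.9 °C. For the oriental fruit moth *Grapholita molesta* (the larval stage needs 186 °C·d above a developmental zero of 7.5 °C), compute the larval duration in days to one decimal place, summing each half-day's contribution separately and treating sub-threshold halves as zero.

25.1 days

Day half: max(0, 22.3 − 7.5) × 0.5 = 14.8 × 0.5 = 7.40 DD.
Night half: max(0, 2.9 − 7.5) × 0.5 = 0.0 × 0.5 = 0.00 DD.
Per 24 h: 7.40 DD/day.
Duration = 186 / 7.40 = 25.135 ≈ 25.1 days.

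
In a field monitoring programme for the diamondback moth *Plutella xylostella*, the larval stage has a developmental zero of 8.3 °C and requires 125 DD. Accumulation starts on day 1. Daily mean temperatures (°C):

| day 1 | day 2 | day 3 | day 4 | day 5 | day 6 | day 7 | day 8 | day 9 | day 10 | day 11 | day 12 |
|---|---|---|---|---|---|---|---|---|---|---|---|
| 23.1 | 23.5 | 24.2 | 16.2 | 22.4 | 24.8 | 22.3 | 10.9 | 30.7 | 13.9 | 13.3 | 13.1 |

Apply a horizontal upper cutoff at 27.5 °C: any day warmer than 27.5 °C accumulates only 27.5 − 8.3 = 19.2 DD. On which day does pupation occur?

Daily DD above 8.3 °C (capped at 19.2): 14.8, 15.2, 15.9, 7.9, 14.1, 16.5, 14.0, 2.6, 19.2, 5.6, 5.0, 4.8.
Cumulative: 14.8, 30.0, 45.9, 53.8, 67.9, 84.4, 98.4, 101.0, 120.2, 125.8, 130.8, 135.6.
The total first reaches 125 DD on day 10.

day 10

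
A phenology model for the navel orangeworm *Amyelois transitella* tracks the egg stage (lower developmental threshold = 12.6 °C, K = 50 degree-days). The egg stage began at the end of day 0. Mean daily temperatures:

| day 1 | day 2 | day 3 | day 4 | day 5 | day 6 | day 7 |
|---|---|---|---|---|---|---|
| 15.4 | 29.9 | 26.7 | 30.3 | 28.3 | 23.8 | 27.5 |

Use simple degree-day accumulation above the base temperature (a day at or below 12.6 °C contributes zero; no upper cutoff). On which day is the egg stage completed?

Daily DD above 12.6 °C: 2.8, 17.3, 14.1, 17.7, 15.7, 11.2, 14.9.
Cumulative: 2.8, 20.1, 34.2, 51.9, 67.6, 78.8, 93.7.
The total first reaches 50 DD on day 4.

day 4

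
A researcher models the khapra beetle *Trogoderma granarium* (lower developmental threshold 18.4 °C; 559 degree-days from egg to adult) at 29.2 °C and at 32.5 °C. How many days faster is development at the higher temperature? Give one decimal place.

12.1 days

At 29.2 °C: 559 / (29.2 − 18.4) = 559 / 10.8 = 51.759 d.
At 32.5 °C: 559 / (32.5 − 18.4) = 559 / 14.1 = 39.645 d.
Difference = |51.759 − 39.645| = 12.114 ≈ 12.1 days.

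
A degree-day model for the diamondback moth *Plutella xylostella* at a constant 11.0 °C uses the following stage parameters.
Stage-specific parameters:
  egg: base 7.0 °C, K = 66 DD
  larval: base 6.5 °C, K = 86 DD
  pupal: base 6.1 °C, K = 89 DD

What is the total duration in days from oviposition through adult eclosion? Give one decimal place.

egg: 66 / (11.0 − 7.0) = 66 / 4.0 = 16.500 d.
larval: 86 / (11.0 − 6.5) = 86 / 4.5 = 19.111 d.
pupal: 89 / (11.0 − 6.1) = 89 / 4.9 = 18.163 d.
Sum = 53.774 ≈ 53.8 days.

53.8 days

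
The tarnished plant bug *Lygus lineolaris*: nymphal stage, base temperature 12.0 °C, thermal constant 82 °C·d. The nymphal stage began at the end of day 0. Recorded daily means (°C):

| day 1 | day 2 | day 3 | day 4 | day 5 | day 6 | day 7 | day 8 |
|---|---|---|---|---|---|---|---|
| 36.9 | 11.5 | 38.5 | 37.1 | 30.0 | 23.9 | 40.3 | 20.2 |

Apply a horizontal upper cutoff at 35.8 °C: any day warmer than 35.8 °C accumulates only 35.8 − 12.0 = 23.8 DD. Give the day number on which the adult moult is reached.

day 5

Daily DD above 12.0 °C (capped at 23.8): 23.8, 0.0, 23.8, 23.8, 18.0, 11.9, 23.8, 8.2.
Cumulative: 23.8, 23.8, 47.6, 71.4, 89.4, 101.3, 125.1, 133.3.
The total first reaches 82 DD on day 5.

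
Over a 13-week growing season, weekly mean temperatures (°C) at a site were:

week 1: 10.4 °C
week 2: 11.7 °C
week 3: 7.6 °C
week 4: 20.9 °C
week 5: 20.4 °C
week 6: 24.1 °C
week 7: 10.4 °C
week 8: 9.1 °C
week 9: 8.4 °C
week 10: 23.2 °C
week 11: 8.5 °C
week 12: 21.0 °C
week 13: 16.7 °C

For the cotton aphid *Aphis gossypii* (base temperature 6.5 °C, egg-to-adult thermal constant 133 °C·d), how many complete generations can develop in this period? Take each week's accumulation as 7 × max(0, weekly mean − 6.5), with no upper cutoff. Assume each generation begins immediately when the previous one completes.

Weekly DD (7 × max(0, T̄ − 6.5)): 27.3, 36.4, 7.7, 100.8, 97.3, 123.2, 27.3, 18.2, 13.3, 116.9, 14.0, 101.5, 71.4.
Season total = 755.3 DD.
Complete generations = ⌊755.3 / 133⌋ = 5.

5 generations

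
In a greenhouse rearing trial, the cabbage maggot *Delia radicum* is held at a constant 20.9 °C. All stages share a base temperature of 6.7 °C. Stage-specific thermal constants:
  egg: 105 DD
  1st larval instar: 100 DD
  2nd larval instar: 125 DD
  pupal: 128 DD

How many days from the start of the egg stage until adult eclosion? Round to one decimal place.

32.3 days

Daily accumulation at 20.9 °C = 20.9 − 6.7 = 14.2 DD/day.
Total K = 105 + 100 + 125 + 128 = 458 DD.
Total duration = 458 / 14.2 = 32.254 ≈ 32.3 days.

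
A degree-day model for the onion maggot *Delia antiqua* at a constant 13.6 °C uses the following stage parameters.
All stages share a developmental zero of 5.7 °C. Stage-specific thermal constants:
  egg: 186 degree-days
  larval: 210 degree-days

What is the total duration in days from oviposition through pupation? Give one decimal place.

Daily accumulation at 13.6 °C = 13.6 − 5.7 = 7.9 DD/day.
Total K = 186 + 210 = 396 DD.
Total duration = 396 / 7.9 = 50.127 ≈ 50.1 days.

50.1 days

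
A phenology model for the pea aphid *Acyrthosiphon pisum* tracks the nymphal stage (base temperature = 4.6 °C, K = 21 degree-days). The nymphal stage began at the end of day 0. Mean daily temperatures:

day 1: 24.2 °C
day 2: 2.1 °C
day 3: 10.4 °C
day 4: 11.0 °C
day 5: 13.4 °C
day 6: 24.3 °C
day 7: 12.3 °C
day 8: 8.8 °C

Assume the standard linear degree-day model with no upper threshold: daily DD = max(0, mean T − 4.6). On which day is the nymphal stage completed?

Daily DD above 4.6 °C: 19.6, 0.0, 5.8, 6.4, 8.8, 19.7, 7.7, 4.2.
Cumulative: 19.6, 19.6, 25.4, 31.8, 40.6, 60.3, 68.0, 72.2.
The total first reaches 21 DD on day 3.

day 3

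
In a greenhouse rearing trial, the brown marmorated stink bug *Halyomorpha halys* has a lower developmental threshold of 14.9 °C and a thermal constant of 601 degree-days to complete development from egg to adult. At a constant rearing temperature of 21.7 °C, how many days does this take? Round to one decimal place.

Daily accumulation = 21.7 − 14.9 = 6.8 DD/day.
Duration = 601 / 6.8 = 88.382 ≈ 88.4 days.

88.4 days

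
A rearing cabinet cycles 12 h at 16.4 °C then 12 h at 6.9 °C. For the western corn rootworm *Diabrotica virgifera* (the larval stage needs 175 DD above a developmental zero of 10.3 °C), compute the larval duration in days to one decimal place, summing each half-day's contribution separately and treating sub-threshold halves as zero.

57.4 days

Day half: max(0, 16.4 − 10.3) × 0.5 = 6.1 × 0.5 = 3.05 DD.
Night half: max(0, 6.9 − 10.3) × 0.5 = 0.0 × 0.5 = 0.00 DD.
Per 24 h: 3.05 DD/day.
Duration = 175 / 3.05 = 57.377 ≈ 57.4 days.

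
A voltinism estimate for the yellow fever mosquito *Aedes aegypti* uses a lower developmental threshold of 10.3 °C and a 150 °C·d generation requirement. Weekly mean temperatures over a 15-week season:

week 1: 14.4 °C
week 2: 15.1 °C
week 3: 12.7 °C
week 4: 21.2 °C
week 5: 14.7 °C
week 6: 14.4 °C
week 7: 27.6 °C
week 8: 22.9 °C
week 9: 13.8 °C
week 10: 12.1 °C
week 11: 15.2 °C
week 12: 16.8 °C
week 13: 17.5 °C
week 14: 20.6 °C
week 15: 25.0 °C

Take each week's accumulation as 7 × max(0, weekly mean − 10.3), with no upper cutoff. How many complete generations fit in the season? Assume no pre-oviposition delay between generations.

5 generations

Weekly DD (7 × max(0, T̄ − 10.3)): 28.7, 33.6, 16.8, 76.3, 30.8, 28.7, 121.1, 88.2, 24.5, 12.6, 34.3, 45.5, 50.4, 72.1, 102.9.
Season total = 766.5 DD.
Complete generations = ⌊766.5 / 150⌋ = 5.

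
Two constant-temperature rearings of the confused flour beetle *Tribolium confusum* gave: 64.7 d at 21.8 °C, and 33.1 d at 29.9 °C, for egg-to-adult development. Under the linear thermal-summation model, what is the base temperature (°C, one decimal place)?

Equal thermal constants: D₁(T₁ − T_b) = D₂(T₂ − T_b).
64.7·(21.8 − T_b) = 33.1·(29.9 − T_b)
T_b = (64.7·21.8 − 33.1·29.9) / (64.7 − 33.1) = 420.77 / 31.6 = 13.316 °C ≈ 13.3 °C.

13.3 °C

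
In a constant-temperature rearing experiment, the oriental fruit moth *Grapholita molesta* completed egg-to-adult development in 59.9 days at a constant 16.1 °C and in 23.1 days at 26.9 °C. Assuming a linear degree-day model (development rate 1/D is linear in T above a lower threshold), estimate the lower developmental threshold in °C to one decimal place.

9.3 °C

Linear rate model ⇒ the product D·(T − T_b) is constant across temperatures.
59.9·(16.1 − T_b) = 23.1·(26.9 − T_b)
T_b = (59.9·16.1 − 23.1·26.9) / (59.9 − 23.1) = 343.00 / 36.8 = 9.321 °C ≈ 9.3 °C.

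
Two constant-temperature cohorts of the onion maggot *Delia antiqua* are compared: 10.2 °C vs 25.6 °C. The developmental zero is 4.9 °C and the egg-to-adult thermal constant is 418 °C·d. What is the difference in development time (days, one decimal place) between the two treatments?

58.7 days

At 10.2 °C: 418 / (10.2 − 4.9) = 418 / 5.3 = 78.868 d.
At 25.6 °C: 418 / (25.6 − 4.9) = 418 / 20.7 = 20.193 d.
Difference = |78.868 − 20.193| = 58.675 ≈ 58.7 days.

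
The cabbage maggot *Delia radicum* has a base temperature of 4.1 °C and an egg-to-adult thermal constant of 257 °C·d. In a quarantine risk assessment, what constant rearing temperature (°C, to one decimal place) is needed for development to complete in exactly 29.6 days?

Required daily accumulation = 257 / 29.6 = 8.682 DD/day.
T = T_base + 8.682 = 4.1 + 8.682 = 12.782 ≈ 12.8 °C.

12.8 °C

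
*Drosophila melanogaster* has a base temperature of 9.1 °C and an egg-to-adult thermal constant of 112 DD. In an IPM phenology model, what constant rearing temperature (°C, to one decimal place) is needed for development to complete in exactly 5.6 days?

Required daily accumulation = 112 / 5.6 = 20.000 DD/day.
T = T_base + 20.000 = 9.1 + 20.000 = 29.100 ≈ 29.1 °C.

29.1 °C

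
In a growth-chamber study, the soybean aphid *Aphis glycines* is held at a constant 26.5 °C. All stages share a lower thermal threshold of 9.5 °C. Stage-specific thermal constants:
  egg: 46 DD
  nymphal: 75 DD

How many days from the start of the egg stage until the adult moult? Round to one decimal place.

Daily accumulation at 26.5 °C = 26.5 − 9.5 = 17.0 DD/day.
Total K = 46 + 75 = 121 DD.
Total duration = 121 / 17.0 = 7.118 ≈ 7.1 days.

7.1 days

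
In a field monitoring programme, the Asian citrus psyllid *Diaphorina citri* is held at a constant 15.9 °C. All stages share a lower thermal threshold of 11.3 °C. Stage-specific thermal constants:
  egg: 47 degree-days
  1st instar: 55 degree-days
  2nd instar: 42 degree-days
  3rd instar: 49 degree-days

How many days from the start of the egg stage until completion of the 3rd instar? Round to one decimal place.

42.0 days

Daily accumulation at 15.9 °C = 15.9 − 11.3 = 4.6 DD/day.
Total K = 47 + 55 + 42 + 49 = 193 DD.
Total duration = 193 / 4.6 = 41.957 ≈ 42.0 days.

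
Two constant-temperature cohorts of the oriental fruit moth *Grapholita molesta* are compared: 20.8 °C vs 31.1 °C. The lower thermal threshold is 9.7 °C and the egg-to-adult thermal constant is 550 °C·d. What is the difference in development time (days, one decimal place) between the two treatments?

23.8 days

At 20.8 °C: 550 / (20.8 − 9.7) = 550 / 11.1 = 49.550 d.
At 31.1 °C: 550 / (31.1 − 9.7) = 550 / 21.4 = 25.701 d.
Difference = |49.550 − 25.701| = 23.849 ≈ 23.8 days.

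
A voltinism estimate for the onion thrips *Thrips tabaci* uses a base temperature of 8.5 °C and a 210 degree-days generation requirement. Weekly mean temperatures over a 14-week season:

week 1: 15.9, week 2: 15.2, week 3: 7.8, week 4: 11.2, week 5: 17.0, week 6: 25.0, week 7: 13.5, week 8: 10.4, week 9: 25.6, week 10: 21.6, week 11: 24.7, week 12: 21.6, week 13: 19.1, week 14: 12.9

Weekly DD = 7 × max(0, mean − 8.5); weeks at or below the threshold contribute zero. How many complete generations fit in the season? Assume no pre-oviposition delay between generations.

Weekly DD (7 × max(0, T̄ − 8.5)): 51.8, 46.9, 0.0, 18.9, 59.5, 115.5, 35.0, 13.3, 119.7, 91.7, 113.4, 91.7, 74.2, 30.8.
Season total = 862.4 DD.
Complete generations = ⌊862.4 / 210⌋ = 4.

4 generations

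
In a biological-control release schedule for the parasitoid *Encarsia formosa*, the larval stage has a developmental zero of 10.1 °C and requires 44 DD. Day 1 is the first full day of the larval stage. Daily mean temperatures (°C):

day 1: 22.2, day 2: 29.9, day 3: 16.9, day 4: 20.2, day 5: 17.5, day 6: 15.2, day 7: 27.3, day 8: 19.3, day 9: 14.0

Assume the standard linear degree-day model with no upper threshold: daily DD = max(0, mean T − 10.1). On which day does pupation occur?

Daily DD above 10.1 °C: 12.1, 19.8, 6.8, 10.1, 7.4, 5.1, 17.2, 9.2, 3.9.
Cumulative: 12.1, 31.9, 38.7, 48.8, 56.2, 61.3, 78.5, 87.7, 91.6.
The total first reaches 44 DD on day 4.

day 4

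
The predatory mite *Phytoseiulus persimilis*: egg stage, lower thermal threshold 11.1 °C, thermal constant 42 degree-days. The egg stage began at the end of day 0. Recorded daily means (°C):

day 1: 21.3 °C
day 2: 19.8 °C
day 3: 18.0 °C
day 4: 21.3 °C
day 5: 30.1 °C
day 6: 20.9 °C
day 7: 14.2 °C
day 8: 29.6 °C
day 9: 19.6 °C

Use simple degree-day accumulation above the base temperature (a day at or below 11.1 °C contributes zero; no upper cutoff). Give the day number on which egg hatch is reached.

Daily DD above 11.1 °C: 10.2, 8.7, 6.9, 10.2, 19.0, 9.8, 3.1, 18.5, 8.5.
Cumulative: 10.2, 18.9, 25.8, 36.0, 55.0, 64.8, 67.9, 86.4, 94.9.
The total first reaches 42 DD on day 5.

day 5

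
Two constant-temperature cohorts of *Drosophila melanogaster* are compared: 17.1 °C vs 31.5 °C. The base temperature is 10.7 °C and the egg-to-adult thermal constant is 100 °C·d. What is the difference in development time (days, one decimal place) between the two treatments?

At 17.1 °C: 100 / (17.1 − 10.7) = 100 / 6.4 = 15.625 d.
At 31.5 °C: 100 / (31.5 − 10.7) = 100 / 20.8 = 4.808 d.
Difference = |15.625 − 4.808| = 10.817 ≈ 10.8 days.

10.8 days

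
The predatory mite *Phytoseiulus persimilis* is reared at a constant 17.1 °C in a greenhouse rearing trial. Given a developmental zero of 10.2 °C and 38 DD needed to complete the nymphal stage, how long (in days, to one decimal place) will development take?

5.5 days

Daily accumulation = 17.1 − 10.2 = 6.9 DD/day.
Duration = 38 / 6.9 = 5.507 ≈ 5.5 days.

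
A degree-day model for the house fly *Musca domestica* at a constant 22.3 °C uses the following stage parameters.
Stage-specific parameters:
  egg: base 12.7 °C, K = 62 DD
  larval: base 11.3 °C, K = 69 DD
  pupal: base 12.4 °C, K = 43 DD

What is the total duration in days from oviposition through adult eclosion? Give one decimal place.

17.1 days

egg: 62 / (22.3 − 12.7) = 62 / 9.6 = 6.458 d.
larval: 69 / (22.3 − 11.3) = 69 / 11.0 = 6.273 d.
pupal: 43 / (22.3 − 12.4) = 43 / 9.9 = 4.343 d.
Sum = 17.074 ≈ 17.1 days.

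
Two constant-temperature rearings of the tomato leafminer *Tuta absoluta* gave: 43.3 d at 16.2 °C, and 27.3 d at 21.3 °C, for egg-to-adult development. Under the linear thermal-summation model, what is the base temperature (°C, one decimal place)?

Equal thermal constants: D₁(T₁ − T_b) = D₂(T₂ − T_b).
43.3·(16.2 − T_b) = 27.3·(21.3 − T_b)
T_b = (43.3·16.2 − 27.3·21.3) / (43.3 − 27.3) = 119.97 / 16.0 = 7.498 °C ≈ 7.5 °C.

7.5 °C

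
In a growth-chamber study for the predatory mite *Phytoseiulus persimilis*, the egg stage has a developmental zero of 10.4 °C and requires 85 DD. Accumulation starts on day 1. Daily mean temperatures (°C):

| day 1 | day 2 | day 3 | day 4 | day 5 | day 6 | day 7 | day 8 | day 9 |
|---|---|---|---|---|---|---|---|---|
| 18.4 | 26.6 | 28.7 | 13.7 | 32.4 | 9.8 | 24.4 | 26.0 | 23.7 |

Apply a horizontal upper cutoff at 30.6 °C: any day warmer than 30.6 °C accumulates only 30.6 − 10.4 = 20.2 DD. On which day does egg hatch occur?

Daily DD above 10.4 °C (capped at 20.2): 8.0, 16.2, 18.3, 3.3, 20.2, 0.0, 14.0, 15.6, 13.3.
Cumulative: 8.0, 24.2, 42.5, 45.8, 66.0, 66.0, 80.0, 95.6, 108.9.
The total first reaches 85 DD on day 8.

day 8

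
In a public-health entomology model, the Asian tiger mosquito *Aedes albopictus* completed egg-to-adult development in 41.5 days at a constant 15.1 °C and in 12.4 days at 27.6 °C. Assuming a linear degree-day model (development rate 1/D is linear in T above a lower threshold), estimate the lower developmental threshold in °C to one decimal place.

9.8 °C

Linear rate model ⇒ the product D·(T − T_b) is constant across temperatures.
41.5·(15.1 − T_b) = 12.4·(27.6 − T_b)
T_b = (41.5·15.1 − 12.4·27.6) / (41.5 − 12.4) = 284.41 / 29.1 = 9.774 °C ≈ 9.8 °C.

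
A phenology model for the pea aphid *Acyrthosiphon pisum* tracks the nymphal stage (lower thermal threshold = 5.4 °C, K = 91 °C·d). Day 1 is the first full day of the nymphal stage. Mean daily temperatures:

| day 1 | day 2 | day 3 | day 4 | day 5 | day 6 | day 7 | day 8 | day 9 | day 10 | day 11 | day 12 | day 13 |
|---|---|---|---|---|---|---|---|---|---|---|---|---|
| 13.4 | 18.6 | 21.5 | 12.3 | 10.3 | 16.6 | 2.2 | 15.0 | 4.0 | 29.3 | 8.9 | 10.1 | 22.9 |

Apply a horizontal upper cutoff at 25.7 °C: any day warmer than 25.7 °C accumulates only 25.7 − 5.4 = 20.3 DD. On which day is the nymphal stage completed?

Daily DD above 5.4 °C (capped at 20.3): 8.0, 13.2, 16.1, 6.9, 4.9, 11.2, 0.0, 9.6, 0.0, 20.3, 3.5, 4.7, 17.5.
Cumulative: 8.0, 21.2, 37.3, 44.2, 49.1, 60.3, 60.3, 69.9, 69.9, 90.2, 93.7, 98.4, 115.9.
The total first reaches 91 DD on day 11.

day 11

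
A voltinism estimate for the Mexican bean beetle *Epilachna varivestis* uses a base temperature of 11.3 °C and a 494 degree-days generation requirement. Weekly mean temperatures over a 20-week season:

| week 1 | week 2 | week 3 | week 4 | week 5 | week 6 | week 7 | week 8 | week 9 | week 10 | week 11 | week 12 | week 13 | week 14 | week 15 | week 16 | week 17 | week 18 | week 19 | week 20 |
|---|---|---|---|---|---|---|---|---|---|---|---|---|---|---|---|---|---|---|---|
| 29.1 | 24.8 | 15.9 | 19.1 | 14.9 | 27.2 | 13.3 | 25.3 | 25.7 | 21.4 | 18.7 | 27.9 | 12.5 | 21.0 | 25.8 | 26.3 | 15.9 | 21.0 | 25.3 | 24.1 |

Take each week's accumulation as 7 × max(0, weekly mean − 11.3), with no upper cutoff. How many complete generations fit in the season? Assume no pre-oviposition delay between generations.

Weekly DD (7 × max(0, T̄ − 11.3)): 124.6, 94.5, 32.2, 54.6, 25.2, 111.3, 14.0, 98.0, 100.8, 70.7, 51.8, 116.2, 8.4, 67.9, 101.5, 105.0, 32.2, 67.9, 98.0, 89.6.
Season total = 1464.4 DD.
Complete generations = ⌊1464.4 / 494⌋ = 2.

2 generations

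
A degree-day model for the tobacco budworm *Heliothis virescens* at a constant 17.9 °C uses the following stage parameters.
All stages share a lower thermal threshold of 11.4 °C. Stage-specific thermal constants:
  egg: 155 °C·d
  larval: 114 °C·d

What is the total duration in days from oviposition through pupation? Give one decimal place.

Daily accumulation at 17.9 °C = 17.9 − 11.4 = 6.5 DD/day.
Total K = 155 + 114 = 269 DD.
Total duration = 269 / 6.5 = 41.385 ≈ 41.4 days.

41.4 days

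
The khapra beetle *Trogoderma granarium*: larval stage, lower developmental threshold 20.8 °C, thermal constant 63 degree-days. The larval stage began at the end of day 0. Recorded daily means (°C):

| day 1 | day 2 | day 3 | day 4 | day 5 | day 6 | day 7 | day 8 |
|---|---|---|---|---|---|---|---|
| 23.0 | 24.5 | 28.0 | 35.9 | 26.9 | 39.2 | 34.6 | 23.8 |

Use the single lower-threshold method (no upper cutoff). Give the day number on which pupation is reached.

day 7

Daily DD above 20.8 °C: 2.2, 3.7, 7.2, 15.1, 6.1, 18.4, 13.8, 3.0.
Cumulative: 2.2, 5.9, 13.1, 28.2, 34.3, 52.7, 66.5, 69.5.
The total first reaches 63 DD on day 7.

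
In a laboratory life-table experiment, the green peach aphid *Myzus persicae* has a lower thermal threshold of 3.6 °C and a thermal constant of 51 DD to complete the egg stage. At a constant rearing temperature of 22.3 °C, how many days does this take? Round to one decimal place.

Daily accumulation = 22.3 − 3.6 = 18.7 DD/day.
Duration = 51 / 18.7 = 2.727 ≈ 2.7 days.

2.7 days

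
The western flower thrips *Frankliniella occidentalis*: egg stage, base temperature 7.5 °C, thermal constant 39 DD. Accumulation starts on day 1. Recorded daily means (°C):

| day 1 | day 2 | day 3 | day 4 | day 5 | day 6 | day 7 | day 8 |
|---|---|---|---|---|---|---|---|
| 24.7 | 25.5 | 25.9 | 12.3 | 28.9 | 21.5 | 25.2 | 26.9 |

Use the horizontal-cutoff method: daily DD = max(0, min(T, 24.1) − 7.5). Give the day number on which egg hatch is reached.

day 3

Daily DD above 7.5 °C (capped at 16.6): 16.6, 16.6, 16.6, 4.8, 16.6, 14.0, 16.6, 16.6.
Cumulative: 16.6, 33.2, 49.8, 54.6, 71.2, 85.2, 101.8, 118.4.
The total first reaches 39 DD on day 3.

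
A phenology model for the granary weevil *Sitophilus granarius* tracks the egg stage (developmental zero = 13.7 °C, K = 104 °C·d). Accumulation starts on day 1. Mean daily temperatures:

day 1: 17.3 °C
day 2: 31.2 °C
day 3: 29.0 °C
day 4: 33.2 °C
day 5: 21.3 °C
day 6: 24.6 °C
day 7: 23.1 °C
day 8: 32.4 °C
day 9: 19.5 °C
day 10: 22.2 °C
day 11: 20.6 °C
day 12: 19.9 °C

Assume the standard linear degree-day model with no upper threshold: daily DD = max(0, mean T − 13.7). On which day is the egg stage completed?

Daily DD above 13.7 °C: 3.6, 17.5, 15.3, 19.5, 7.6, 10.9, 9.4, 18.7, 5.8, 8.5, 6.9, 6.2.
Cumulative: 3.6, 21.1, 36.4, 55.9, 63.5, 74.4, 83.8, 102.5, 108.3, 116.8, 123.7, 129.9.
The total first reaches 104 DD on day 9.

day 9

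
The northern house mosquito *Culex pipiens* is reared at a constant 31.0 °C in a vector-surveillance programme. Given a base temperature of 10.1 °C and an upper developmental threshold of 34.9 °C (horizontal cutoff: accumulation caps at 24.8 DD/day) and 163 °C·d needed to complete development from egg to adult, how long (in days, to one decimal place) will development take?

Daily accumulation = 31.0 − 10.1 = 20.9 DD/day.
Duration = 163 / 20.9 = 7.799 ≈ 7.8 days.

7.8 days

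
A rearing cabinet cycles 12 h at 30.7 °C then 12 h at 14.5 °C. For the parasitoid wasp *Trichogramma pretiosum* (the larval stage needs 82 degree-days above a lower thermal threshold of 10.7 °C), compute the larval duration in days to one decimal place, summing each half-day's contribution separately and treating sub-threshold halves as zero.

Day half: max(0, 30.7 − 10.7) × 0.5 = 20.0 × 0.5 = 10.00 DD.
Night half: max(0, 14.5 − 10.7) × 0.5 = 3.8 × 0.5 = 1.90 DD.
Per 24 h: 11.90 DD/day.
Duration = 82 / 11.90 = 6.891 ≈ 6.9 days.

6.9 days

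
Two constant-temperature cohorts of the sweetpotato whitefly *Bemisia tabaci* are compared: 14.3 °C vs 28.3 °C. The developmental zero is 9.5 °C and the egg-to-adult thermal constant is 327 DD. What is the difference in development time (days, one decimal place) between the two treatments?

50.7 days

At 14.3 °C: 327 / (14.3 − 9.5) = 327 / 4.8 = 68.125 d.
At 28.3 °C: 327 / (28.3 − 9.5) = 327 / 18.8 = 17.394 d.
Difference = |68.125 − 17.394| = 50.731 ≈ 50.7 days.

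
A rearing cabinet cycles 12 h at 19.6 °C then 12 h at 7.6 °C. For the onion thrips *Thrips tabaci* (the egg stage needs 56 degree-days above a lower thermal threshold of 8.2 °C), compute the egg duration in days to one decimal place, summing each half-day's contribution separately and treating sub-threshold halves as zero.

Day half: max(0, 19.6 − 8.2) × 0.5 = 11.4 × 0.5 = 5.70 DD.
Night half: max(0, 7.6 − 8.2) × 0.5 = 0.0 × 0.5 = 0.00 DD.
Per 24 h: 5.70 DD/day.
Duration = 56 / 5.70 = 9.825 ≈ 9.8 days.

9.8 days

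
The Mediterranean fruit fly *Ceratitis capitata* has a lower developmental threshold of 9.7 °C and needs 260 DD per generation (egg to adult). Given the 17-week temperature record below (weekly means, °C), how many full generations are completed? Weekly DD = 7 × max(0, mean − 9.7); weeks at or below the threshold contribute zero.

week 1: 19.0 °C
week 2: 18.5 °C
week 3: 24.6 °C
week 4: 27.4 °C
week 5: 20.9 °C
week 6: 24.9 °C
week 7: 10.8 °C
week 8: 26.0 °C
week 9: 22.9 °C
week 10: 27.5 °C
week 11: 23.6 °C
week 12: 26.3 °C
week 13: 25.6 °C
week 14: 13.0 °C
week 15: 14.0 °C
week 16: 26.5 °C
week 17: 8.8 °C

Weekly DD (7 × max(0, T̄ − 9.7)): 65.1, 61.6, 104.3, 123.9, 78.4, 106.4, 7.7, 114.1, 92.4, 124.6, 97.3, 116.2, 111.3, 23.1, 30.1, 117.6, 0.0.
Season total = 1374.1 DD.
Complete generations = ⌊1374.1 / 260⌋ = 5.

5 generations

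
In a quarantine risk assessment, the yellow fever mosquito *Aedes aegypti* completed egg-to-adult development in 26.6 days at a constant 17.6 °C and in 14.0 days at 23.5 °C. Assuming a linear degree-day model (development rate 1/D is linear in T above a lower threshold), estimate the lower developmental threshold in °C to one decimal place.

11.0 °C

Equal thermal constants: D₁(T₁ − T_b) = D₂(T₂ − T_b).
26.6·(17.6 − T_b) = 14.0·(23.5 − T_b)
T_b = (26.6·17.6 − 14.0·23.5) / (26.6 − 14.0) = 139.16 / 12.6 = 11.044 °C ≈ 11.0 °C.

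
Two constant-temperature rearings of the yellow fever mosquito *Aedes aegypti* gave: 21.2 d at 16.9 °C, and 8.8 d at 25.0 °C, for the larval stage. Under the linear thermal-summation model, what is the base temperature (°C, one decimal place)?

11.2 °C

Linear rate model ⇒ the product D·(T − T_b) is constant across temperatures.
21.2·(16.9 − T_b) = 8.8·(25.0 − T_b)
T_b = (21.2·16.9 − 8.8·25.0) / (21.2 − 8.8) = 138.28 / 12.4 = 11.152 °C ≈ 11.2 °C.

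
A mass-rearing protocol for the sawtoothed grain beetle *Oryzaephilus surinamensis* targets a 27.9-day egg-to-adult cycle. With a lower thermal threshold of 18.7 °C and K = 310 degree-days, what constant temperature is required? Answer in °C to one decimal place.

Required daily accumulation = 310 / 27.9 = 11.111 DD/day.
T = T_base + 11.111 = 18.7 + 11.111 = 29.811 ≈ 29.8 °C.

29.8 °C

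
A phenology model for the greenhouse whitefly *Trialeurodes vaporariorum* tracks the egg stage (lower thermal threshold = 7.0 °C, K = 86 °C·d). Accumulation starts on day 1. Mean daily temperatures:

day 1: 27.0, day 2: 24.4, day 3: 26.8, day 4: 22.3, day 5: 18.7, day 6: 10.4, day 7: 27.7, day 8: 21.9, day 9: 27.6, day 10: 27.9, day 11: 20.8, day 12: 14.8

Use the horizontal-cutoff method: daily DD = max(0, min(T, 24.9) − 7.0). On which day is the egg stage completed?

day 7

Daily DD above 7.0 °C (capped at 17.9): 17.9, 17.4, 17.9, 15.3, 11.7, 3.4, 17.9, 14.9, 17.9, 17.9, 13.8, 7.8.
Cumulative: 17.9, 35.3, 53.2, 68.5, 80.2, 83.6, 101.5, 116.4, 134.3, 152.2, 166.0, 173.8.
The total first reaches 86 DD on day 7.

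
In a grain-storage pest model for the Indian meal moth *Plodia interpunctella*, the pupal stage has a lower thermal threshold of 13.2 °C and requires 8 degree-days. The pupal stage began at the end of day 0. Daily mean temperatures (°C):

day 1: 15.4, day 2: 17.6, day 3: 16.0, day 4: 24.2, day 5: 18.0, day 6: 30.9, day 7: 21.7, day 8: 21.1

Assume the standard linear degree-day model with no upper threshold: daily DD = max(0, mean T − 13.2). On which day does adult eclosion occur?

Daily DD above 13.2 °C: 2.2, 4.4, 2.8, 11.0, 4.8, 17.7, 8.5, 7.9.
Cumulative: 2.2, 6.6, 9.4, 20.4, 25.2, 42.9, 51.4, 59.3.
The total first reaches 8 DD on day 3.

day 3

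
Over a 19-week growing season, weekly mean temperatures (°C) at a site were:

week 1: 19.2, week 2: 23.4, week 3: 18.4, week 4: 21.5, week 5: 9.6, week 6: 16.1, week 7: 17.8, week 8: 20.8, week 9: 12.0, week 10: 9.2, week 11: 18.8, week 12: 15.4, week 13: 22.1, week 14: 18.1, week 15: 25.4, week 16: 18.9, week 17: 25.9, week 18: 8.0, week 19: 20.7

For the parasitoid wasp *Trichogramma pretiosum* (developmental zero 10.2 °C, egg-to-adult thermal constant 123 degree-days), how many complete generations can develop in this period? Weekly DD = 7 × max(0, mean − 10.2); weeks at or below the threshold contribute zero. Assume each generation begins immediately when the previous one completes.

8 generations

Weekly DD (7 × max(0, T̄ − 10.2)): 63.0, 92.4, 57.4, 79.1, 0.0, 41.3, 53.2, 74.2, 12.6, 0.0, 60.2, 36.4, 83.3, 55.3, 106.4, 60.9, 109.9, 0.0, 73.5.
Season total = 1059.1 DD.
Complete generations = ⌊1059.1 / 123⌋ = 8.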